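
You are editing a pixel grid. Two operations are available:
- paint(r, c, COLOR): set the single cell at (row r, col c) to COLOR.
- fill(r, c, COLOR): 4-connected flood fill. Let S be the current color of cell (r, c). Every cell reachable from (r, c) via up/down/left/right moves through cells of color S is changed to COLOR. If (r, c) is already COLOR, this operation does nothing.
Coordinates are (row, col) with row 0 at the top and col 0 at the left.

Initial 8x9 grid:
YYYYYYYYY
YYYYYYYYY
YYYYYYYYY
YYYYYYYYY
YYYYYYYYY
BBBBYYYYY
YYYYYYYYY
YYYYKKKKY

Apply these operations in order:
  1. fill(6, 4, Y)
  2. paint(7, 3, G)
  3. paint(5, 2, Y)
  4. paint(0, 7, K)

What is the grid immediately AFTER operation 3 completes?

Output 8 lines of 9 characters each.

After op 1 fill(6,4,Y) [0 cells changed]:
YYYYYYYYY
YYYYYYYYY
YYYYYYYYY
YYYYYYYYY
YYYYYYYYY
BBBBYYYYY
YYYYYYYYY
YYYYKKKKY
After op 2 paint(7,3,G):
YYYYYYYYY
YYYYYYYYY
YYYYYYYYY
YYYYYYYYY
YYYYYYYYY
BBBBYYYYY
YYYYYYYYY
YYYGKKKKY
After op 3 paint(5,2,Y):
YYYYYYYYY
YYYYYYYYY
YYYYYYYYY
YYYYYYYYY
YYYYYYYYY
BBYBYYYYY
YYYYYYYYY
YYYGKKKKY

Answer: YYYYYYYYY
YYYYYYYYY
YYYYYYYYY
YYYYYYYYY
YYYYYYYYY
BBYBYYYYY
YYYYYYYYY
YYYGKKKKY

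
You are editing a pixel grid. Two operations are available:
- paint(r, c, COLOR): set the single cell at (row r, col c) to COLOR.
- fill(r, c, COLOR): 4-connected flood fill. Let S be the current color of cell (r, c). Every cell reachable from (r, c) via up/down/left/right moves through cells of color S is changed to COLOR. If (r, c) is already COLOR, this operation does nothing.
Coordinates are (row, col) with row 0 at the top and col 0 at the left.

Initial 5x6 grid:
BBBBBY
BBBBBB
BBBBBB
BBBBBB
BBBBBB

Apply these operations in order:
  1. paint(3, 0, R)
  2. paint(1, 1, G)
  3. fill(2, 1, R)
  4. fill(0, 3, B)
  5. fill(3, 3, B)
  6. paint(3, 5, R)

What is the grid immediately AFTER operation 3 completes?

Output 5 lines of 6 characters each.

Answer: RRRRRY
RGRRRR
RRRRRR
RRRRRR
RRRRRR

Derivation:
After op 1 paint(3,0,R):
BBBBBY
BBBBBB
BBBBBB
RBBBBB
BBBBBB
After op 2 paint(1,1,G):
BBBBBY
BGBBBB
BBBBBB
RBBBBB
BBBBBB
After op 3 fill(2,1,R) [27 cells changed]:
RRRRRY
RGRRRR
RRRRRR
RRRRRR
RRRRRR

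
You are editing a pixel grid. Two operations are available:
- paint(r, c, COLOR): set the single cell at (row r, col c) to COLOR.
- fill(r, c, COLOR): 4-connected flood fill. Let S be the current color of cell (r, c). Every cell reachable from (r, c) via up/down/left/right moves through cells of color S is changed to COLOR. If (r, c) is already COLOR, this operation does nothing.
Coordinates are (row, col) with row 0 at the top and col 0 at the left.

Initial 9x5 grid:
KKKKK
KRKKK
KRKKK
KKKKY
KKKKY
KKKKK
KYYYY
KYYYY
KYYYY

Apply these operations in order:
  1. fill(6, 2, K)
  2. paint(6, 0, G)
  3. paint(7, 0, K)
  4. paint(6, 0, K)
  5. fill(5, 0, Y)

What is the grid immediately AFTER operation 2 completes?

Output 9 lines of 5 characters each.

Answer: KKKKK
KRKKK
KRKKK
KKKKY
KKKKY
KKKKK
GKKKK
KKKKK
KKKKK

Derivation:
After op 1 fill(6,2,K) [12 cells changed]:
KKKKK
KRKKK
KRKKK
KKKKY
KKKKY
KKKKK
KKKKK
KKKKK
KKKKK
After op 2 paint(6,0,G):
KKKKK
KRKKK
KRKKK
KKKKY
KKKKY
KKKKK
GKKKK
KKKKK
KKKKK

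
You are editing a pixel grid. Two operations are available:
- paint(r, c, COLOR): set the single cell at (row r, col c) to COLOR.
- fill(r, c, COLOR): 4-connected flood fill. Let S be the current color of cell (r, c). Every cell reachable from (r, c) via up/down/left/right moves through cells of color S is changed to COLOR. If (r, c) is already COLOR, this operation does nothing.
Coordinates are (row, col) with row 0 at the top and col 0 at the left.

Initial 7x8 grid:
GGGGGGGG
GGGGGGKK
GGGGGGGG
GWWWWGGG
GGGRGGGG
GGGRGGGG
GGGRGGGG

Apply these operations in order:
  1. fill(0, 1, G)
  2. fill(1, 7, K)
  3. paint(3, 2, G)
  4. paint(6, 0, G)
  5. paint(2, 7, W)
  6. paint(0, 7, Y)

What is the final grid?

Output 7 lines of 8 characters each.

Answer: GGGGGGGY
GGGGGGKK
GGGGGGGW
GWGWWGGG
GGGRGGGG
GGGRGGGG
GGGRGGGG

Derivation:
After op 1 fill(0,1,G) [0 cells changed]:
GGGGGGGG
GGGGGGKK
GGGGGGGG
GWWWWGGG
GGGRGGGG
GGGRGGGG
GGGRGGGG
After op 2 fill(1,7,K) [0 cells changed]:
GGGGGGGG
GGGGGGKK
GGGGGGGG
GWWWWGGG
GGGRGGGG
GGGRGGGG
GGGRGGGG
After op 3 paint(3,2,G):
GGGGGGGG
GGGGGGKK
GGGGGGGG
GWGWWGGG
GGGRGGGG
GGGRGGGG
GGGRGGGG
After op 4 paint(6,0,G):
GGGGGGGG
GGGGGGKK
GGGGGGGG
GWGWWGGG
GGGRGGGG
GGGRGGGG
GGGRGGGG
After op 5 paint(2,7,W):
GGGGGGGG
GGGGGGKK
GGGGGGGW
GWGWWGGG
GGGRGGGG
GGGRGGGG
GGGRGGGG
After op 6 paint(0,7,Y):
GGGGGGGY
GGGGGGKK
GGGGGGGW
GWGWWGGG
GGGRGGGG
GGGRGGGG
GGGRGGGG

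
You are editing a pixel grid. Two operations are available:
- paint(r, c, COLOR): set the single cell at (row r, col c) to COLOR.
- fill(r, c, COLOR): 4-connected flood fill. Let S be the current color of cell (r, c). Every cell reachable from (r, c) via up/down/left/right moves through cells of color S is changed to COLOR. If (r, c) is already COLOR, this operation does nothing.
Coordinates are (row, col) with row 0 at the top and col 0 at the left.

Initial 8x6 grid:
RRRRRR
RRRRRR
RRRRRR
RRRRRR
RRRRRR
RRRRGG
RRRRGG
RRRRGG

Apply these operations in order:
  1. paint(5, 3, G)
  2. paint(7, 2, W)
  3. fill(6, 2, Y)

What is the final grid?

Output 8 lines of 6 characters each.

After op 1 paint(5,3,G):
RRRRRR
RRRRRR
RRRRRR
RRRRRR
RRRRRR
RRRGGG
RRRRGG
RRRRGG
After op 2 paint(7,2,W):
RRRRRR
RRRRRR
RRRRRR
RRRRRR
RRRRRR
RRRGGG
RRRRGG
RRWRGG
After op 3 fill(6,2,Y) [40 cells changed]:
YYYYYY
YYYYYY
YYYYYY
YYYYYY
YYYYYY
YYYGGG
YYYYGG
YYWYGG

Answer: YYYYYY
YYYYYY
YYYYYY
YYYYYY
YYYYYY
YYYGGG
YYYYGG
YYWYGG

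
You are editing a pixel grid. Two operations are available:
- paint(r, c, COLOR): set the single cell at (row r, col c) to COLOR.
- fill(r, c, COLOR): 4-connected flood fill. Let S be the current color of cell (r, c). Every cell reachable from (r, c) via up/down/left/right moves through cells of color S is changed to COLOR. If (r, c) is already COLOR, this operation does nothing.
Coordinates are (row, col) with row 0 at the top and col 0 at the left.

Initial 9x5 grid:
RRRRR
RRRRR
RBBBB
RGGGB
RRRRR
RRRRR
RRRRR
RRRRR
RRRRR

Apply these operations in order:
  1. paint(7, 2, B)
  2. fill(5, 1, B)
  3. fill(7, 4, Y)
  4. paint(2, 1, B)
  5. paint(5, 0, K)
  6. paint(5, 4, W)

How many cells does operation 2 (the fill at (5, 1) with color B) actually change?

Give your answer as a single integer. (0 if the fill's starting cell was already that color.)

Answer: 36

Derivation:
After op 1 paint(7,2,B):
RRRRR
RRRRR
RBBBB
RGGGB
RRRRR
RRRRR
RRRRR
RRBRR
RRRRR
After op 2 fill(5,1,B) [36 cells changed]:
BBBBB
BBBBB
BBBBB
BGGGB
BBBBB
BBBBB
BBBBB
BBBBB
BBBBB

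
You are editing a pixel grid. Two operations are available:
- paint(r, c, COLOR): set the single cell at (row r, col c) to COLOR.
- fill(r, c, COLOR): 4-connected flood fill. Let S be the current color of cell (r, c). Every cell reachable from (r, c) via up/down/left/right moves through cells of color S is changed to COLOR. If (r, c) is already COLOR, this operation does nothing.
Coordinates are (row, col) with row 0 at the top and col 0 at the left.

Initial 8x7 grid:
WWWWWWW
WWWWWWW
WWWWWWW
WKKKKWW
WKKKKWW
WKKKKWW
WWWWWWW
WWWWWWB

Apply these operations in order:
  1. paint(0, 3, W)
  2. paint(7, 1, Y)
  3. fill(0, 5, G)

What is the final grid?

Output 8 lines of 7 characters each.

After op 1 paint(0,3,W):
WWWWWWW
WWWWWWW
WWWWWWW
WKKKKWW
WKKKKWW
WKKKKWW
WWWWWWW
WWWWWWB
After op 2 paint(7,1,Y):
WWWWWWW
WWWWWWW
WWWWWWW
WKKKKWW
WKKKKWW
WKKKKWW
WWWWWWW
WYWWWWB
After op 3 fill(0,5,G) [42 cells changed]:
GGGGGGG
GGGGGGG
GGGGGGG
GKKKKGG
GKKKKGG
GKKKKGG
GGGGGGG
GYGGGGB

Answer: GGGGGGG
GGGGGGG
GGGGGGG
GKKKKGG
GKKKKGG
GKKKKGG
GGGGGGG
GYGGGGB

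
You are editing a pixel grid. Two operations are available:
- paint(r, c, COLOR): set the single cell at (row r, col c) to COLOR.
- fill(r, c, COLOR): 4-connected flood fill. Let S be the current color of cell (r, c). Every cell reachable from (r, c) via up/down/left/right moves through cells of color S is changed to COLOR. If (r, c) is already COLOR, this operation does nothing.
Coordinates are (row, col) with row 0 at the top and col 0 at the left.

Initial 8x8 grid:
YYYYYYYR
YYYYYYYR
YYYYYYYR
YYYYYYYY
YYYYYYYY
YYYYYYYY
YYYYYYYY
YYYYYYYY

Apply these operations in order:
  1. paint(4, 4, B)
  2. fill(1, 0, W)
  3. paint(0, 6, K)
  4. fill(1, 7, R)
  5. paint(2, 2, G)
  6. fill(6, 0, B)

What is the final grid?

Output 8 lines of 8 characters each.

After op 1 paint(4,4,B):
YYYYYYYR
YYYYYYYR
YYYYYYYR
YYYYYYYY
YYYYBYYY
YYYYYYYY
YYYYYYYY
YYYYYYYY
After op 2 fill(1,0,W) [60 cells changed]:
WWWWWWWR
WWWWWWWR
WWWWWWWR
WWWWWWWW
WWWWBWWW
WWWWWWWW
WWWWWWWW
WWWWWWWW
After op 3 paint(0,6,K):
WWWWWWKR
WWWWWWWR
WWWWWWWR
WWWWWWWW
WWWWBWWW
WWWWWWWW
WWWWWWWW
WWWWWWWW
After op 4 fill(1,7,R) [0 cells changed]:
WWWWWWKR
WWWWWWWR
WWWWWWWR
WWWWWWWW
WWWWBWWW
WWWWWWWW
WWWWWWWW
WWWWWWWW
After op 5 paint(2,2,G):
WWWWWWKR
WWWWWWWR
WWGWWWWR
WWWWWWWW
WWWWBWWW
WWWWWWWW
WWWWWWWW
WWWWWWWW
After op 6 fill(6,0,B) [58 cells changed]:
BBBBBBKR
BBBBBBBR
BBGBBBBR
BBBBBBBB
BBBBBBBB
BBBBBBBB
BBBBBBBB
BBBBBBBB

Answer: BBBBBBKR
BBBBBBBR
BBGBBBBR
BBBBBBBB
BBBBBBBB
BBBBBBBB
BBBBBBBB
BBBBBBBB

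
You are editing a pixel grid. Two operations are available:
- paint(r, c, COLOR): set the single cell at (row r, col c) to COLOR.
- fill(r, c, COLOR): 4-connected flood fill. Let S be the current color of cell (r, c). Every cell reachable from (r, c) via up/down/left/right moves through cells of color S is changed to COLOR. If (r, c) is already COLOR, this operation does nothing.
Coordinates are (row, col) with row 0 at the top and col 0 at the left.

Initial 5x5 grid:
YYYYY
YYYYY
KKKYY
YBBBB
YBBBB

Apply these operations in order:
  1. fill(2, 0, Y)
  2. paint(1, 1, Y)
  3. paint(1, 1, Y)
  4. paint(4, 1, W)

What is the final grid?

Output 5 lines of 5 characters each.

After op 1 fill(2,0,Y) [3 cells changed]:
YYYYY
YYYYY
YYYYY
YBBBB
YBBBB
After op 2 paint(1,1,Y):
YYYYY
YYYYY
YYYYY
YBBBB
YBBBB
After op 3 paint(1,1,Y):
YYYYY
YYYYY
YYYYY
YBBBB
YBBBB
After op 4 paint(4,1,W):
YYYYY
YYYYY
YYYYY
YBBBB
YWBBB

Answer: YYYYY
YYYYY
YYYYY
YBBBB
YWBBB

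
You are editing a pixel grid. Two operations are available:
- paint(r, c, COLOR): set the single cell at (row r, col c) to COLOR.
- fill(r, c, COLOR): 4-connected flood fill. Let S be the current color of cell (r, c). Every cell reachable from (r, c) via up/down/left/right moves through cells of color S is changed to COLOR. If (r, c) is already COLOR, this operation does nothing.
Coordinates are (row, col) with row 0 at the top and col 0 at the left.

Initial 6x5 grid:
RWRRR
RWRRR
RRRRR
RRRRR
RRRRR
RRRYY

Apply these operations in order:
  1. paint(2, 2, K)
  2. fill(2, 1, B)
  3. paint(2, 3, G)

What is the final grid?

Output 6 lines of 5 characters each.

Answer: BWBBB
BWBBB
BBKGB
BBBBB
BBBBB
BBBYY

Derivation:
After op 1 paint(2,2,K):
RWRRR
RWRRR
RRKRR
RRRRR
RRRRR
RRRYY
After op 2 fill(2,1,B) [25 cells changed]:
BWBBB
BWBBB
BBKBB
BBBBB
BBBBB
BBBYY
After op 3 paint(2,3,G):
BWBBB
BWBBB
BBKGB
BBBBB
BBBBB
BBBYY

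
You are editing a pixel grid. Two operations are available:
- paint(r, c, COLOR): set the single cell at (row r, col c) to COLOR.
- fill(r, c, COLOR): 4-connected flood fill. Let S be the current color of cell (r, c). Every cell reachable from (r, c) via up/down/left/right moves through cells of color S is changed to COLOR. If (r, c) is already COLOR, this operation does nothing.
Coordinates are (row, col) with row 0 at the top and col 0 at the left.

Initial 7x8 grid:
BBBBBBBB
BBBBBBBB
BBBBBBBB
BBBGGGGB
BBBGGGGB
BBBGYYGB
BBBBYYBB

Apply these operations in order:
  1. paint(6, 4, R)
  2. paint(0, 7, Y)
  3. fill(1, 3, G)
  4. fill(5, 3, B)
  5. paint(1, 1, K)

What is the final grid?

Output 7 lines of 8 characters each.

After op 1 paint(6,4,R):
BBBBBBBB
BBBBBBBB
BBBBBBBB
BBBGGGGB
BBBGGGGB
BBBGYYGB
BBBBRYBB
After op 2 paint(0,7,Y):
BBBBBBBY
BBBBBBBB
BBBBBBBB
BBBGGGGB
BBBGGGGB
BBBGYYGB
BBBBRYBB
After op 3 fill(1,3,G) [41 cells changed]:
GGGGGGGY
GGGGGGGG
GGGGGGGG
GGGGGGGG
GGGGGGGG
GGGGYYGG
GGGGRYGG
After op 4 fill(5,3,B) [51 cells changed]:
BBBBBBBY
BBBBBBBB
BBBBBBBB
BBBBBBBB
BBBBBBBB
BBBBYYBB
BBBBRYBB
After op 5 paint(1,1,K):
BBBBBBBY
BKBBBBBB
BBBBBBBB
BBBBBBBB
BBBBBBBB
BBBBYYBB
BBBBRYBB

Answer: BBBBBBBY
BKBBBBBB
BBBBBBBB
BBBBBBBB
BBBBBBBB
BBBBYYBB
BBBBRYBB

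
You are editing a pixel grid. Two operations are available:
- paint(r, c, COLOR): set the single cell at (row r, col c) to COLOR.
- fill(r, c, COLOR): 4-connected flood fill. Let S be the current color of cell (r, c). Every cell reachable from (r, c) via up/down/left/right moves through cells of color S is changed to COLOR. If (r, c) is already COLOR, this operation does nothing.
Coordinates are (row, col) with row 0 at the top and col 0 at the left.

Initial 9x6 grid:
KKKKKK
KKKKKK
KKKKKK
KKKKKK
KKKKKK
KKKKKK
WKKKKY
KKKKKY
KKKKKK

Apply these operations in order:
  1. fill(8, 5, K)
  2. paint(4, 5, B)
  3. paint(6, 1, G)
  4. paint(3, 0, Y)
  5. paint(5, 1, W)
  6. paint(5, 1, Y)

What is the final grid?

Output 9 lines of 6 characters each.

After op 1 fill(8,5,K) [0 cells changed]:
KKKKKK
KKKKKK
KKKKKK
KKKKKK
KKKKKK
KKKKKK
WKKKKY
KKKKKY
KKKKKK
After op 2 paint(4,5,B):
KKKKKK
KKKKKK
KKKKKK
KKKKKK
KKKKKB
KKKKKK
WKKKKY
KKKKKY
KKKKKK
After op 3 paint(6,1,G):
KKKKKK
KKKKKK
KKKKKK
KKKKKK
KKKKKB
KKKKKK
WGKKKY
KKKKKY
KKKKKK
After op 4 paint(3,0,Y):
KKKKKK
KKKKKK
KKKKKK
YKKKKK
KKKKKB
KKKKKK
WGKKKY
KKKKKY
KKKKKK
After op 5 paint(5,1,W):
KKKKKK
KKKKKK
KKKKKK
YKKKKK
KKKKKB
KWKKKK
WGKKKY
KKKKKY
KKKKKK
After op 6 paint(5,1,Y):
KKKKKK
KKKKKK
KKKKKK
YKKKKK
KKKKKB
KYKKKK
WGKKKY
KKKKKY
KKKKKK

Answer: KKKKKK
KKKKKK
KKKKKK
YKKKKK
KKKKKB
KYKKKK
WGKKKY
KKKKKY
KKKKKK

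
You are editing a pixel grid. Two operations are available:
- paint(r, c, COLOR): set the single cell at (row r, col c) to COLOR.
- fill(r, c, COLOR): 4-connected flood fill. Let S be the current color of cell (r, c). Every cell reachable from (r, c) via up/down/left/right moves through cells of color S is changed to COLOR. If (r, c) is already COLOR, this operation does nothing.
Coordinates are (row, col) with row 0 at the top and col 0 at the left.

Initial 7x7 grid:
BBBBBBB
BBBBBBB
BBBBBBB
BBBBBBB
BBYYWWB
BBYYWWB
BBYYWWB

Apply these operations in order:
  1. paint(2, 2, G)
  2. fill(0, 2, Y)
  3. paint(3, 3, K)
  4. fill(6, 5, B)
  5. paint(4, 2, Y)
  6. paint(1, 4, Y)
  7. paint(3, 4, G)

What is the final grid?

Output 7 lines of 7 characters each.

Answer: YYYYYYY
YYYYYYY
YYGYYYY
YYYKGYY
YYYYBBY
YYYYBBY
YYYYBBY

Derivation:
After op 1 paint(2,2,G):
BBBBBBB
BBBBBBB
BBGBBBB
BBBBBBB
BBYYWWB
BBYYWWB
BBYYWWB
After op 2 fill(0,2,Y) [36 cells changed]:
YYYYYYY
YYYYYYY
YYGYYYY
YYYYYYY
YYYYWWY
YYYYWWY
YYYYWWY
After op 3 paint(3,3,K):
YYYYYYY
YYYYYYY
YYGYYYY
YYYKYYY
YYYYWWY
YYYYWWY
YYYYWWY
After op 4 fill(6,5,B) [6 cells changed]:
YYYYYYY
YYYYYYY
YYGYYYY
YYYKYYY
YYYYBBY
YYYYBBY
YYYYBBY
After op 5 paint(4,2,Y):
YYYYYYY
YYYYYYY
YYGYYYY
YYYKYYY
YYYYBBY
YYYYBBY
YYYYBBY
After op 6 paint(1,4,Y):
YYYYYYY
YYYYYYY
YYGYYYY
YYYKYYY
YYYYBBY
YYYYBBY
YYYYBBY
After op 7 paint(3,4,G):
YYYYYYY
YYYYYYY
YYGYYYY
YYYKGYY
YYYYBBY
YYYYBBY
YYYYBBY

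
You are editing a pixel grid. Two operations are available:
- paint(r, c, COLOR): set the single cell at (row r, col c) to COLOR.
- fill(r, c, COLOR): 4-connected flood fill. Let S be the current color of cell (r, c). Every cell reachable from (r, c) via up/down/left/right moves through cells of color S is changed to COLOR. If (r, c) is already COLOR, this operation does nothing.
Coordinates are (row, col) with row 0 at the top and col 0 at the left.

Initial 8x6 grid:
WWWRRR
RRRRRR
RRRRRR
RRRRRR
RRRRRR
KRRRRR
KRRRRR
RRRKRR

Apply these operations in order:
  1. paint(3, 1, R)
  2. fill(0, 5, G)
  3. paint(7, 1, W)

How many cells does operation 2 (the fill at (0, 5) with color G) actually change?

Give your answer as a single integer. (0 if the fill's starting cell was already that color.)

Answer: 42

Derivation:
After op 1 paint(3,1,R):
WWWRRR
RRRRRR
RRRRRR
RRRRRR
RRRRRR
KRRRRR
KRRRRR
RRRKRR
After op 2 fill(0,5,G) [42 cells changed]:
WWWGGG
GGGGGG
GGGGGG
GGGGGG
GGGGGG
KGGGGG
KGGGGG
GGGKGG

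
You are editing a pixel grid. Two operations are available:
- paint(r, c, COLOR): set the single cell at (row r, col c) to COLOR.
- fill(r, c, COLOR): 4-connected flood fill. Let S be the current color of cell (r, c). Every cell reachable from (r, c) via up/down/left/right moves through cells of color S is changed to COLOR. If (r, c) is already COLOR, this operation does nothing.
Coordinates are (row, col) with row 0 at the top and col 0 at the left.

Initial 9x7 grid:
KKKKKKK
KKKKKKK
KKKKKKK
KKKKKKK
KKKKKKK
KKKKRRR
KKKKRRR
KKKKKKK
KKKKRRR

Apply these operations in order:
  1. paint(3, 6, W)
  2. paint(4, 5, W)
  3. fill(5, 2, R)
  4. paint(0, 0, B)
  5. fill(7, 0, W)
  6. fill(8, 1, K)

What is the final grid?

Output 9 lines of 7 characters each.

Answer: BKKKKKK
KKKKKKK
KKKKKKK
KKKKKKK
KKKKKKK
KKKKKKK
KKKKKKK
KKKKKKK
KKKKKKK

Derivation:
After op 1 paint(3,6,W):
KKKKKKK
KKKKKKK
KKKKKKK
KKKKKKW
KKKKKKK
KKKKRRR
KKKKRRR
KKKKKKK
KKKKRRR
After op 2 paint(4,5,W):
KKKKKKK
KKKKKKK
KKKKKKK
KKKKKKW
KKKKKWK
KKKKRRR
KKKKRRR
KKKKKKK
KKKKRRR
After op 3 fill(5,2,R) [51 cells changed]:
RRRRRRR
RRRRRRR
RRRRRRR
RRRRRRW
RRRRRWK
RRRRRRR
RRRRRRR
RRRRRRR
RRRRRRR
After op 4 paint(0,0,B):
BRRRRRR
RRRRRRR
RRRRRRR
RRRRRRW
RRRRRWK
RRRRRRR
RRRRRRR
RRRRRRR
RRRRRRR
After op 5 fill(7,0,W) [59 cells changed]:
BWWWWWW
WWWWWWW
WWWWWWW
WWWWWWW
WWWWWWK
WWWWWWW
WWWWWWW
WWWWWWW
WWWWWWW
After op 6 fill(8,1,K) [61 cells changed]:
BKKKKKK
KKKKKKK
KKKKKKK
KKKKKKK
KKKKKKK
KKKKKKK
KKKKKKK
KKKKKKK
KKKKKKK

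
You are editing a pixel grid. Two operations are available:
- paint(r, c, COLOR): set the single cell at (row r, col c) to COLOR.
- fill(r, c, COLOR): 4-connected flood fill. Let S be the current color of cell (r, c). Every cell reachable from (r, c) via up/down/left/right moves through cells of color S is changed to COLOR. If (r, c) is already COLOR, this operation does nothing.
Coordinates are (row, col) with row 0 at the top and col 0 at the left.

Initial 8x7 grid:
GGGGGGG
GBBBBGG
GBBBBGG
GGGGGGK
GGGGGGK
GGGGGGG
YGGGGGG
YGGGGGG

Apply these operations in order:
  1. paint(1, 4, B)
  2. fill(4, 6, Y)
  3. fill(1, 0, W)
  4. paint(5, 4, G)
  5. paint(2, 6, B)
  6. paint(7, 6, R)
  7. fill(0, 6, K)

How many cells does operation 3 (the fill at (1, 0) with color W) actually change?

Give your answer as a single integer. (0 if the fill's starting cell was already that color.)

Answer: 44

Derivation:
After op 1 paint(1,4,B):
GGGGGGG
GBBBBGG
GBBBBGG
GGGGGGK
GGGGGGK
GGGGGGG
YGGGGGG
YGGGGGG
After op 2 fill(4,6,Y) [2 cells changed]:
GGGGGGG
GBBBBGG
GBBBBGG
GGGGGGY
GGGGGGY
GGGGGGG
YGGGGGG
YGGGGGG
After op 3 fill(1,0,W) [44 cells changed]:
WWWWWWW
WBBBBWW
WBBBBWW
WWWWWWY
WWWWWWY
WWWWWWW
YWWWWWW
YWWWWWW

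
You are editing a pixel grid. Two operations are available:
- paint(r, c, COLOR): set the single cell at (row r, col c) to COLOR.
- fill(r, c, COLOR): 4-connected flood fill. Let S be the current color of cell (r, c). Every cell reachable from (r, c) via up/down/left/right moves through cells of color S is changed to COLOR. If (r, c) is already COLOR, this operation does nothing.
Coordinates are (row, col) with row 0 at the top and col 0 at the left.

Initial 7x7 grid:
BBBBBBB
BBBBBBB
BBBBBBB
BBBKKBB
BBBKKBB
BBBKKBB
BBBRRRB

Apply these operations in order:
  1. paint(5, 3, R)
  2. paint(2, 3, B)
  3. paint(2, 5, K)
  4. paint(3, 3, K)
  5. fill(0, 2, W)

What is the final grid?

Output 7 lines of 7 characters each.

After op 1 paint(5,3,R):
BBBBBBB
BBBBBBB
BBBBBBB
BBBKKBB
BBBKKBB
BBBRKBB
BBBRRRB
After op 2 paint(2,3,B):
BBBBBBB
BBBBBBB
BBBBBBB
BBBKKBB
BBBKKBB
BBBRKBB
BBBRRRB
After op 3 paint(2,5,K):
BBBBBBB
BBBBBBB
BBBBBKB
BBBKKBB
BBBKKBB
BBBRKBB
BBBRRRB
After op 4 paint(3,3,K):
BBBBBBB
BBBBBBB
BBBBBKB
BBBKKBB
BBBKKBB
BBBRKBB
BBBRRRB
After op 5 fill(0,2,W) [39 cells changed]:
WWWWWWW
WWWWWWW
WWWWWKW
WWWKKWW
WWWKKWW
WWWRKWW
WWWRRRW

Answer: WWWWWWW
WWWWWWW
WWWWWKW
WWWKKWW
WWWKKWW
WWWRKWW
WWWRRRW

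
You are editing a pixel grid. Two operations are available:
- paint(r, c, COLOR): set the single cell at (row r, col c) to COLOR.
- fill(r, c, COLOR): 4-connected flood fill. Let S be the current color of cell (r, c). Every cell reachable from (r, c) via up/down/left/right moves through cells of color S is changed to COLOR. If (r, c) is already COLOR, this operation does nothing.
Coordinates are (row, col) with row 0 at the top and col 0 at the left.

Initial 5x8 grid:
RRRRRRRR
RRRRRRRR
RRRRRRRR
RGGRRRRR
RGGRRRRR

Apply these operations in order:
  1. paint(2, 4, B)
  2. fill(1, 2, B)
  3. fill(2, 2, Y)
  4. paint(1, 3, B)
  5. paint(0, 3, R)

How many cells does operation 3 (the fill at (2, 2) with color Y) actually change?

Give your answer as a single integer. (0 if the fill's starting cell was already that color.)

Answer: 36

Derivation:
After op 1 paint(2,4,B):
RRRRRRRR
RRRRRRRR
RRRRBRRR
RGGRRRRR
RGGRRRRR
After op 2 fill(1,2,B) [35 cells changed]:
BBBBBBBB
BBBBBBBB
BBBBBBBB
BGGBBBBB
BGGBBBBB
After op 3 fill(2,2,Y) [36 cells changed]:
YYYYYYYY
YYYYYYYY
YYYYYYYY
YGGYYYYY
YGGYYYYY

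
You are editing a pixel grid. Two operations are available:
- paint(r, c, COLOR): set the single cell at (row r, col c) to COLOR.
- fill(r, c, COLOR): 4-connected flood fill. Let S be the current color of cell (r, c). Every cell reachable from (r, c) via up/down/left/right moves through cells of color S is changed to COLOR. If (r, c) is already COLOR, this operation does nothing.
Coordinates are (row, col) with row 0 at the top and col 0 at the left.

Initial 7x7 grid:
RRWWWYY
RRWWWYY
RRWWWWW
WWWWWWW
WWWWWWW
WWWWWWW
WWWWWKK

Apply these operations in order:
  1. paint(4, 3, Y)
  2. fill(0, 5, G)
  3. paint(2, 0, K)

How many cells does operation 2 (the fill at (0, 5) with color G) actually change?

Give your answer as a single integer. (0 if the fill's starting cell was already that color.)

Answer: 4

Derivation:
After op 1 paint(4,3,Y):
RRWWWYY
RRWWWYY
RRWWWWW
WWWWWWW
WWWYWWW
WWWWWWW
WWWWWKK
After op 2 fill(0,5,G) [4 cells changed]:
RRWWWGG
RRWWWGG
RRWWWWW
WWWWWWW
WWWYWWW
WWWWWWW
WWWWWKK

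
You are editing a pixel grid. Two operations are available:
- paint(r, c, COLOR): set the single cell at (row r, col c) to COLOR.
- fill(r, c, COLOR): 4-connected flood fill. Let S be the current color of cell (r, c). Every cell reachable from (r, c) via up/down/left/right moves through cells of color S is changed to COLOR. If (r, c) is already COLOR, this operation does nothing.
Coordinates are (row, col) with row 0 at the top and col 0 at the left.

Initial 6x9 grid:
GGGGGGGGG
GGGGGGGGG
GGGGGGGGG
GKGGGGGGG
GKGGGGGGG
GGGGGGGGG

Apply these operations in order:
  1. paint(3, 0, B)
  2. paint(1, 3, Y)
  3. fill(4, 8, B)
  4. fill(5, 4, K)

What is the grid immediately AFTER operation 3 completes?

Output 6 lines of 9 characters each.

Answer: BBBBBBBBB
BBBYBBBBB
BBBBBBBBB
BKBBBBBBB
BKBBBBBBB
BBBBBBBBB

Derivation:
After op 1 paint(3,0,B):
GGGGGGGGG
GGGGGGGGG
GGGGGGGGG
BKGGGGGGG
GKGGGGGGG
GGGGGGGGG
After op 2 paint(1,3,Y):
GGGGGGGGG
GGGYGGGGG
GGGGGGGGG
BKGGGGGGG
GKGGGGGGG
GGGGGGGGG
After op 3 fill(4,8,B) [50 cells changed]:
BBBBBBBBB
BBBYBBBBB
BBBBBBBBB
BKBBBBBBB
BKBBBBBBB
BBBBBBBBB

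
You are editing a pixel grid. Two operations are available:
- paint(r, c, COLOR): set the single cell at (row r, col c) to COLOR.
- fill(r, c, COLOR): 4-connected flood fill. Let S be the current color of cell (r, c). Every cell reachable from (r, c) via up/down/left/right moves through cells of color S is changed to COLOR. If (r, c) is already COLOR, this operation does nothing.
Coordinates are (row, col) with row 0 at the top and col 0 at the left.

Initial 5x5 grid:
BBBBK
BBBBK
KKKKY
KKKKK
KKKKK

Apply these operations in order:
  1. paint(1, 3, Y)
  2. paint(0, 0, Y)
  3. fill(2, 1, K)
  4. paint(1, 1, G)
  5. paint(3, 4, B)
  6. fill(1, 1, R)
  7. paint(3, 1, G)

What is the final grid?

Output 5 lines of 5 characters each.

Answer: YBBBK
BRBYK
KKKKY
KGKKB
KKKKK

Derivation:
After op 1 paint(1,3,Y):
BBBBK
BBBYK
KKKKY
KKKKK
KKKKK
After op 2 paint(0,0,Y):
YBBBK
BBBYK
KKKKY
KKKKK
KKKKK
After op 3 fill(2,1,K) [0 cells changed]:
YBBBK
BBBYK
KKKKY
KKKKK
KKKKK
After op 4 paint(1,1,G):
YBBBK
BGBYK
KKKKY
KKKKK
KKKKK
After op 5 paint(3,4,B):
YBBBK
BGBYK
KKKKY
KKKKB
KKKKK
After op 6 fill(1,1,R) [1 cells changed]:
YBBBK
BRBYK
KKKKY
KKKKB
KKKKK
After op 7 paint(3,1,G):
YBBBK
BRBYK
KKKKY
KGKKB
KKKKK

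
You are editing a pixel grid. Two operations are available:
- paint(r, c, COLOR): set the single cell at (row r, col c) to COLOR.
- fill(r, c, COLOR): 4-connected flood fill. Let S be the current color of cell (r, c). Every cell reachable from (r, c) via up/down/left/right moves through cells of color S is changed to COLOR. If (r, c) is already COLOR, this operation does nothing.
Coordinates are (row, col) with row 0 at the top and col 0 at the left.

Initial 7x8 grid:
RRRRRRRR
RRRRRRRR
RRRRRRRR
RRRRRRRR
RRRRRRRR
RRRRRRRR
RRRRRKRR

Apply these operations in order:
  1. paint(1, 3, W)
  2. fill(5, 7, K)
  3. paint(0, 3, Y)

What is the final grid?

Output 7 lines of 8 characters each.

After op 1 paint(1,3,W):
RRRRRRRR
RRRWRRRR
RRRRRRRR
RRRRRRRR
RRRRRRRR
RRRRRRRR
RRRRRKRR
After op 2 fill(5,7,K) [54 cells changed]:
KKKKKKKK
KKKWKKKK
KKKKKKKK
KKKKKKKK
KKKKKKKK
KKKKKKKK
KKKKKKKK
After op 3 paint(0,3,Y):
KKKYKKKK
KKKWKKKK
KKKKKKKK
KKKKKKKK
KKKKKKKK
KKKKKKKK
KKKKKKKK

Answer: KKKYKKKK
KKKWKKKK
KKKKKKKK
KKKKKKKK
KKKKKKKK
KKKKKKKK
KKKKKKKK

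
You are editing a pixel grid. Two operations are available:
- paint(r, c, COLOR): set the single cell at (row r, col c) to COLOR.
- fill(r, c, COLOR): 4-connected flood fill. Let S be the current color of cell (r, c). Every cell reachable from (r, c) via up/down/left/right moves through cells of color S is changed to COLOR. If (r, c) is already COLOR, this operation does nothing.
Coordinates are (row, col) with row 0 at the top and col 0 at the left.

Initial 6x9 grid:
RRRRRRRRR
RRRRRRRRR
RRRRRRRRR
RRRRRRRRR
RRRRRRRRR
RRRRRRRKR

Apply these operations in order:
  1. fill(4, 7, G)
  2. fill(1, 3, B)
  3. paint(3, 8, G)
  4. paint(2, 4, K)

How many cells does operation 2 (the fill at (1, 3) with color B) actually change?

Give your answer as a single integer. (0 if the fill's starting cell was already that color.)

Answer: 53

Derivation:
After op 1 fill(4,7,G) [53 cells changed]:
GGGGGGGGG
GGGGGGGGG
GGGGGGGGG
GGGGGGGGG
GGGGGGGGG
GGGGGGGKG
After op 2 fill(1,3,B) [53 cells changed]:
BBBBBBBBB
BBBBBBBBB
BBBBBBBBB
BBBBBBBBB
BBBBBBBBB
BBBBBBBKB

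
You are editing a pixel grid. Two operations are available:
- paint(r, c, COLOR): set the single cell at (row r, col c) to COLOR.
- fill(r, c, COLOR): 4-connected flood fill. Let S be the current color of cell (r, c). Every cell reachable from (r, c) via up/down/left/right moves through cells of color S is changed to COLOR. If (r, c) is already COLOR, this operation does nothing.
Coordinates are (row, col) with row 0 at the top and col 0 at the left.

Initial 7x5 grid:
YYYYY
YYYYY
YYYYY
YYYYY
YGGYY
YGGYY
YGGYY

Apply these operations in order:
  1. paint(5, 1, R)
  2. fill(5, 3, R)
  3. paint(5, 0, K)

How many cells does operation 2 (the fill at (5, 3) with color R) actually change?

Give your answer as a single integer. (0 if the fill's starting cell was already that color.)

Answer: 29

Derivation:
After op 1 paint(5,1,R):
YYYYY
YYYYY
YYYYY
YYYYY
YGGYY
YRGYY
YGGYY
After op 2 fill(5,3,R) [29 cells changed]:
RRRRR
RRRRR
RRRRR
RRRRR
RGGRR
RRGRR
RGGRR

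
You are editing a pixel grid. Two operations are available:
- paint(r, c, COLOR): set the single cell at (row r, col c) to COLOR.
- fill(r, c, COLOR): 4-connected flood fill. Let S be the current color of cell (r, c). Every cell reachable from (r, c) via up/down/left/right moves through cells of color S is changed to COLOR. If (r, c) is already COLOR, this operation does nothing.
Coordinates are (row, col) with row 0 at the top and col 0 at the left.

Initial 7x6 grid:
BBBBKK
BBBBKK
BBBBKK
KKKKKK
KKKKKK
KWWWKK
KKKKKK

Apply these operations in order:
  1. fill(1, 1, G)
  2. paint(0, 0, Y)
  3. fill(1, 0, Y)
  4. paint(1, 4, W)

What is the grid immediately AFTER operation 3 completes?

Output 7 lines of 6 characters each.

After op 1 fill(1,1,G) [12 cells changed]:
GGGGKK
GGGGKK
GGGGKK
KKKKKK
KKKKKK
KWWWKK
KKKKKK
After op 2 paint(0,0,Y):
YGGGKK
GGGGKK
GGGGKK
KKKKKK
KKKKKK
KWWWKK
KKKKKK
After op 3 fill(1,0,Y) [11 cells changed]:
YYYYKK
YYYYKK
YYYYKK
KKKKKK
KKKKKK
KWWWKK
KKKKKK

Answer: YYYYKK
YYYYKK
YYYYKK
KKKKKK
KKKKKK
KWWWKK
KKKKKK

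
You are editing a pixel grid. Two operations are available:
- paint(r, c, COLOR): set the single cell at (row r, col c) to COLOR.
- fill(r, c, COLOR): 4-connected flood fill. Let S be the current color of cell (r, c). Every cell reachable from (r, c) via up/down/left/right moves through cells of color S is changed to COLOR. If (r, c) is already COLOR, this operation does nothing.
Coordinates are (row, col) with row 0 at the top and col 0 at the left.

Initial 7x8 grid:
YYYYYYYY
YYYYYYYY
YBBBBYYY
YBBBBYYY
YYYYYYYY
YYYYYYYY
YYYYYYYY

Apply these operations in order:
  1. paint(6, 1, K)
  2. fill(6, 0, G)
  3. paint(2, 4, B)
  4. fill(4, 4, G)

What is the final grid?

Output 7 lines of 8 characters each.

Answer: GGGGGGGG
GGGGGGGG
GBBBBGGG
GBBBBGGG
GGGGGGGG
GGGGGGGG
GKGGGGGG

Derivation:
After op 1 paint(6,1,K):
YYYYYYYY
YYYYYYYY
YBBBBYYY
YBBBBYYY
YYYYYYYY
YYYYYYYY
YKYYYYYY
After op 2 fill(6,0,G) [47 cells changed]:
GGGGGGGG
GGGGGGGG
GBBBBGGG
GBBBBGGG
GGGGGGGG
GGGGGGGG
GKGGGGGG
After op 3 paint(2,4,B):
GGGGGGGG
GGGGGGGG
GBBBBGGG
GBBBBGGG
GGGGGGGG
GGGGGGGG
GKGGGGGG
After op 4 fill(4,4,G) [0 cells changed]:
GGGGGGGG
GGGGGGGG
GBBBBGGG
GBBBBGGG
GGGGGGGG
GGGGGGGG
GKGGGGGG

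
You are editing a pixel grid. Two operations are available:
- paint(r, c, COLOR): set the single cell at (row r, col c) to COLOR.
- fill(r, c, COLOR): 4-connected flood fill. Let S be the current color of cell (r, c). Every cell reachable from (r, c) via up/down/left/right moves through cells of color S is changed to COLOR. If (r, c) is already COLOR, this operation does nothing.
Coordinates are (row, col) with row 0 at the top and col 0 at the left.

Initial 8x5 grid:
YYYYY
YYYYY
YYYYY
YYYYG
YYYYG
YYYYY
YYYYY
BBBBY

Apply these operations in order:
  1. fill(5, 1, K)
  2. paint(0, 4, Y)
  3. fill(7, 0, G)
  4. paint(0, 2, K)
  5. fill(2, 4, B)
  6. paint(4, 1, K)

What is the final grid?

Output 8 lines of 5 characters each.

After op 1 fill(5,1,K) [34 cells changed]:
KKKKK
KKKKK
KKKKK
KKKKG
KKKKG
KKKKK
KKKKK
BBBBK
After op 2 paint(0,4,Y):
KKKKY
KKKKK
KKKKK
KKKKG
KKKKG
KKKKK
KKKKK
BBBBK
After op 3 fill(7,0,G) [4 cells changed]:
KKKKY
KKKKK
KKKKK
KKKKG
KKKKG
KKKKK
KKKKK
GGGGK
After op 4 paint(0,2,K):
KKKKY
KKKKK
KKKKK
KKKKG
KKKKG
KKKKK
KKKKK
GGGGK
After op 5 fill(2,4,B) [33 cells changed]:
BBBBY
BBBBB
BBBBB
BBBBG
BBBBG
BBBBB
BBBBB
GGGGB
After op 6 paint(4,1,K):
BBBBY
BBBBB
BBBBB
BBBBG
BKBBG
BBBBB
BBBBB
GGGGB

Answer: BBBBY
BBBBB
BBBBB
BBBBG
BKBBG
BBBBB
BBBBB
GGGGB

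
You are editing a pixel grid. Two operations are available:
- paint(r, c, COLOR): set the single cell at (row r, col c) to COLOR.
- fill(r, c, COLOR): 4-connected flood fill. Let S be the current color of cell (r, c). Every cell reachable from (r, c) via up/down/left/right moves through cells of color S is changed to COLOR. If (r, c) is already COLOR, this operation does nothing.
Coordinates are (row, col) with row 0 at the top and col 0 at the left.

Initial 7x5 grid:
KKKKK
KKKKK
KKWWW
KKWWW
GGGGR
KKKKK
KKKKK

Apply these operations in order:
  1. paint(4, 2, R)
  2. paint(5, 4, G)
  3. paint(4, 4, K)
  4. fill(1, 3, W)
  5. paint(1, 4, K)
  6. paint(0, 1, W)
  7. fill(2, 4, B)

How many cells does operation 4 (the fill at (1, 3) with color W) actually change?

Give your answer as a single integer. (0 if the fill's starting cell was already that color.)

After op 1 paint(4,2,R):
KKKKK
KKKKK
KKWWW
KKWWW
GGRGR
KKKKK
KKKKK
After op 2 paint(5,4,G):
KKKKK
KKKKK
KKWWW
KKWWW
GGRGR
KKKKG
KKKKK
After op 3 paint(4,4,K):
KKKKK
KKKKK
KKWWW
KKWWW
GGRGK
KKKKG
KKKKK
After op 4 fill(1,3,W) [14 cells changed]:
WWWWW
WWWWW
WWWWW
WWWWW
GGRGK
KKKKG
KKKKK

Answer: 14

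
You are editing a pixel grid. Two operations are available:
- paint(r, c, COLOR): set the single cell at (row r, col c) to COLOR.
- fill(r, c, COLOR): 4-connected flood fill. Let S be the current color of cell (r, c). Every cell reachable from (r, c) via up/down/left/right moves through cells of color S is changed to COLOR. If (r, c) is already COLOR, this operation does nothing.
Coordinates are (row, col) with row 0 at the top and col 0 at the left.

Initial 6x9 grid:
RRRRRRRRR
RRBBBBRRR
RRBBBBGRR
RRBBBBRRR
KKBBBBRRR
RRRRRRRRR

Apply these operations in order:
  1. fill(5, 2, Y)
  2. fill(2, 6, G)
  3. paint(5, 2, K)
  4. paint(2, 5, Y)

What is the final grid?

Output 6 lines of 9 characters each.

Answer: YYYYYYYYY
YYBBBBYYY
YYBBBYGYY
YYBBBBYYY
KKBBBBYYY
YYKYYYYYY

Derivation:
After op 1 fill(5,2,Y) [35 cells changed]:
YYYYYYYYY
YYBBBBYYY
YYBBBBGYY
YYBBBBYYY
KKBBBBYYY
YYYYYYYYY
After op 2 fill(2,6,G) [0 cells changed]:
YYYYYYYYY
YYBBBBYYY
YYBBBBGYY
YYBBBBYYY
KKBBBBYYY
YYYYYYYYY
After op 3 paint(5,2,K):
YYYYYYYYY
YYBBBBYYY
YYBBBBGYY
YYBBBBYYY
KKBBBBYYY
YYKYYYYYY
After op 4 paint(2,5,Y):
YYYYYYYYY
YYBBBBYYY
YYBBBYGYY
YYBBBBYYY
KKBBBBYYY
YYKYYYYYY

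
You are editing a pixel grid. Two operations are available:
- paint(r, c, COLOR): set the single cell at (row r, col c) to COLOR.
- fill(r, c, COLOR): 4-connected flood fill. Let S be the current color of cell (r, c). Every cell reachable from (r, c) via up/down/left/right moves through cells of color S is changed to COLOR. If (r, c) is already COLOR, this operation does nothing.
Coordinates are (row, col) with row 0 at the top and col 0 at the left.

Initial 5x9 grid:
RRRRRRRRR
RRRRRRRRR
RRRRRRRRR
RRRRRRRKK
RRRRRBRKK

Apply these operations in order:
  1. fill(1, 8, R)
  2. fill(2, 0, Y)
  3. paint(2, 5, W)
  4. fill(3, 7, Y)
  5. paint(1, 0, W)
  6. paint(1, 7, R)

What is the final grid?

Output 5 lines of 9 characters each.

Answer: YYYYYYYYY
WYYYYYYRY
YYYYYWYYY
YYYYYYYYY
YYYYYBYYY

Derivation:
After op 1 fill(1,8,R) [0 cells changed]:
RRRRRRRRR
RRRRRRRRR
RRRRRRRRR
RRRRRRRKK
RRRRRBRKK
After op 2 fill(2,0,Y) [40 cells changed]:
YYYYYYYYY
YYYYYYYYY
YYYYYYYYY
YYYYYYYKK
YYYYYBYKK
After op 3 paint(2,5,W):
YYYYYYYYY
YYYYYYYYY
YYYYYWYYY
YYYYYYYKK
YYYYYBYKK
After op 4 fill(3,7,Y) [4 cells changed]:
YYYYYYYYY
YYYYYYYYY
YYYYYWYYY
YYYYYYYYY
YYYYYBYYY
After op 5 paint(1,0,W):
YYYYYYYYY
WYYYYYYYY
YYYYYWYYY
YYYYYYYYY
YYYYYBYYY
After op 6 paint(1,7,R):
YYYYYYYYY
WYYYYYYRY
YYYYYWYYY
YYYYYYYYY
YYYYYBYYY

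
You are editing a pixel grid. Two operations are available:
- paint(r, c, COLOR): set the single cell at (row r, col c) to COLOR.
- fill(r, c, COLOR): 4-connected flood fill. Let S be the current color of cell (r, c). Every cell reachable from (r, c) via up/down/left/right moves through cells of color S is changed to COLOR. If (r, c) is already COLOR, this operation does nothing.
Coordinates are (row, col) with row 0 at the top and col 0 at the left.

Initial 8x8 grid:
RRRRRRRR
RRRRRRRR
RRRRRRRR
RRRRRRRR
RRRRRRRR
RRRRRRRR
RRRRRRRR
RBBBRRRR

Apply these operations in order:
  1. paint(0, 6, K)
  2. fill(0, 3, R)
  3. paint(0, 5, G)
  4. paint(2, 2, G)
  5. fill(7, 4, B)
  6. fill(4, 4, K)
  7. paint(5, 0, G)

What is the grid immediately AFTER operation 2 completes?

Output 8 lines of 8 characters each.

After op 1 paint(0,6,K):
RRRRRRKR
RRRRRRRR
RRRRRRRR
RRRRRRRR
RRRRRRRR
RRRRRRRR
RRRRRRRR
RBBBRRRR
After op 2 fill(0,3,R) [0 cells changed]:
RRRRRRKR
RRRRRRRR
RRRRRRRR
RRRRRRRR
RRRRRRRR
RRRRRRRR
RRRRRRRR
RBBBRRRR

Answer: RRRRRRKR
RRRRRRRR
RRRRRRRR
RRRRRRRR
RRRRRRRR
RRRRRRRR
RRRRRRRR
RBBBRRRR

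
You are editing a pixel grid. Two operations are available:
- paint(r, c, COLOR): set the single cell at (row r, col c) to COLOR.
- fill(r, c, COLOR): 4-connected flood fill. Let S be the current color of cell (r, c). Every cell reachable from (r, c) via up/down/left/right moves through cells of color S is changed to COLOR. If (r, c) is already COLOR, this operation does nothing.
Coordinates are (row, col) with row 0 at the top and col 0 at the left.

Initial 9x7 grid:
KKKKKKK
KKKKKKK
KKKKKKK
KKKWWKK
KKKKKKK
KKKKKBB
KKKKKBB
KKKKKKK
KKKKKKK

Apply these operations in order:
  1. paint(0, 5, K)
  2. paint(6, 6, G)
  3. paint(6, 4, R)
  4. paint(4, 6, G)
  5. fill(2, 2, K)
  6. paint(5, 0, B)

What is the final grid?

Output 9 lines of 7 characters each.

Answer: KKKKKKK
KKKKKKK
KKKKKKK
KKKWWKK
KKKKKKG
BKKKKBB
KKKKRBG
KKKKKKK
KKKKKKK

Derivation:
After op 1 paint(0,5,K):
KKKKKKK
KKKKKKK
KKKKKKK
KKKWWKK
KKKKKKK
KKKKKBB
KKKKKBB
KKKKKKK
KKKKKKK
After op 2 paint(6,6,G):
KKKKKKK
KKKKKKK
KKKKKKK
KKKWWKK
KKKKKKK
KKKKKBB
KKKKKBG
KKKKKKK
KKKKKKK
After op 3 paint(6,4,R):
KKKKKKK
KKKKKKK
KKKKKKK
KKKWWKK
KKKKKKK
KKKKKBB
KKKKRBG
KKKKKKK
KKKKKKK
After op 4 paint(4,6,G):
KKKKKKK
KKKKKKK
KKKKKKK
KKKWWKK
KKKKKKG
KKKKKBB
KKKKRBG
KKKKKKK
KKKKKKK
After op 5 fill(2,2,K) [0 cells changed]:
KKKKKKK
KKKKKKK
KKKKKKK
KKKWWKK
KKKKKKG
KKKKKBB
KKKKRBG
KKKKKKK
KKKKKKK
After op 6 paint(5,0,B):
KKKKKKK
KKKKKKK
KKKKKKK
KKKWWKK
KKKKKKG
BKKKKBB
KKKKRBG
KKKKKKK
KKKKKKK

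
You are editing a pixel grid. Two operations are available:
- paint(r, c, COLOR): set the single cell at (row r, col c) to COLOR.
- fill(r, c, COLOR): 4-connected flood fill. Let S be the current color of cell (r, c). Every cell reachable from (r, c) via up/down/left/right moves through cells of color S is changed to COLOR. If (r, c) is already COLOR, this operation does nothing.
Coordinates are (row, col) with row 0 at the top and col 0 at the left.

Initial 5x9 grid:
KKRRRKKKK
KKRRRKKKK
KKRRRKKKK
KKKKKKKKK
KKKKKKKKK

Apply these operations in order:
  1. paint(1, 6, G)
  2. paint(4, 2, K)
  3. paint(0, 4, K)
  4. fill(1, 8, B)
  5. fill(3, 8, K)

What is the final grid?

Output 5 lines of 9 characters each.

After op 1 paint(1,6,G):
KKRRRKKKK
KKRRRKGKK
KKRRRKKKK
KKKKKKKKK
KKKKKKKKK
After op 2 paint(4,2,K):
KKRRRKKKK
KKRRRKGKK
KKRRRKKKK
KKKKKKKKK
KKKKKKKKK
After op 3 paint(0,4,K):
KKRRKKKKK
KKRRRKGKK
KKRRRKKKK
KKKKKKKKK
KKKKKKKKK
After op 4 fill(1,8,B) [36 cells changed]:
BBRRBBBBB
BBRRRBGBB
BBRRRBBBB
BBBBBBBBB
BBBBBBBBB
After op 5 fill(3,8,K) [36 cells changed]:
KKRRKKKKK
KKRRRKGKK
KKRRRKKKK
KKKKKKKKK
KKKKKKKKK

Answer: KKRRKKKKK
KKRRRKGKK
KKRRRKKKK
KKKKKKKKK
KKKKKKKKK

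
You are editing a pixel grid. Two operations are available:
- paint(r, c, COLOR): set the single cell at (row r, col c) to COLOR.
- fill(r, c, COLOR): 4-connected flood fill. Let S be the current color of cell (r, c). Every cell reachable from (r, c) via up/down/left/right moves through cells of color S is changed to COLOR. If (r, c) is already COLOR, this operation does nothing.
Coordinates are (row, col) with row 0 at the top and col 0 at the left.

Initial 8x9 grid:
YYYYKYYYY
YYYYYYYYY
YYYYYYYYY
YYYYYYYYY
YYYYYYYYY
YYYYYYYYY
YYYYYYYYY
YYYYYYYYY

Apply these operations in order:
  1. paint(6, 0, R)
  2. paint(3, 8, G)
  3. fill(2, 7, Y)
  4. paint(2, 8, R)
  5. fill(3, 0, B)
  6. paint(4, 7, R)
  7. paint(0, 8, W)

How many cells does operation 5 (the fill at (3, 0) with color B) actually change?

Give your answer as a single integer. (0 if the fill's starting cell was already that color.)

Answer: 68

Derivation:
After op 1 paint(6,0,R):
YYYYKYYYY
YYYYYYYYY
YYYYYYYYY
YYYYYYYYY
YYYYYYYYY
YYYYYYYYY
RYYYYYYYY
YYYYYYYYY
After op 2 paint(3,8,G):
YYYYKYYYY
YYYYYYYYY
YYYYYYYYY
YYYYYYYYG
YYYYYYYYY
YYYYYYYYY
RYYYYYYYY
YYYYYYYYY
After op 3 fill(2,7,Y) [0 cells changed]:
YYYYKYYYY
YYYYYYYYY
YYYYYYYYY
YYYYYYYYG
YYYYYYYYY
YYYYYYYYY
RYYYYYYYY
YYYYYYYYY
After op 4 paint(2,8,R):
YYYYKYYYY
YYYYYYYYY
YYYYYYYYR
YYYYYYYYG
YYYYYYYYY
YYYYYYYYY
RYYYYYYYY
YYYYYYYYY
After op 5 fill(3,0,B) [68 cells changed]:
BBBBKBBBB
BBBBBBBBB
BBBBBBBBR
BBBBBBBBG
BBBBBBBBB
BBBBBBBBB
RBBBBBBBB
BBBBBBBBB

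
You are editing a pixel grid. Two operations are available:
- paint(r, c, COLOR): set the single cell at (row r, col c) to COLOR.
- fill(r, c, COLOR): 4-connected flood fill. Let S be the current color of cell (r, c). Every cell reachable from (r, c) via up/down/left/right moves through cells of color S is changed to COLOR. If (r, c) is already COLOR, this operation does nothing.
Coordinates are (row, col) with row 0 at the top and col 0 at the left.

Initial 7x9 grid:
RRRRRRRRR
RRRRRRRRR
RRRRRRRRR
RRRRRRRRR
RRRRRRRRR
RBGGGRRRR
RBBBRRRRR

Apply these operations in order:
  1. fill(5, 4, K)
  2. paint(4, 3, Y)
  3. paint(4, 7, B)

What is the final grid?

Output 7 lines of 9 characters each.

Answer: RRRRRRRRR
RRRRRRRRR
RRRRRRRRR
RRRRRRRRR
RRRYRRRBR
RBKKKRRRR
RBBBRRRRR

Derivation:
After op 1 fill(5,4,K) [3 cells changed]:
RRRRRRRRR
RRRRRRRRR
RRRRRRRRR
RRRRRRRRR
RRRRRRRRR
RBKKKRRRR
RBBBRRRRR
After op 2 paint(4,3,Y):
RRRRRRRRR
RRRRRRRRR
RRRRRRRRR
RRRRRRRRR
RRRYRRRRR
RBKKKRRRR
RBBBRRRRR
After op 3 paint(4,7,B):
RRRRRRRRR
RRRRRRRRR
RRRRRRRRR
RRRRRRRRR
RRRYRRRBR
RBKKKRRRR
RBBBRRRRR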